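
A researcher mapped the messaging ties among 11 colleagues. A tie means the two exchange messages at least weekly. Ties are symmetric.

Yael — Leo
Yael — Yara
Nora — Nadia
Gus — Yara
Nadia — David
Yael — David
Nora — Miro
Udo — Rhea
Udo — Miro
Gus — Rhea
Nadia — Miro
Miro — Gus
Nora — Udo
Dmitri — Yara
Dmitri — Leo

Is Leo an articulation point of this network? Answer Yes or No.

No

Even without Leo, every remaining node can still reach every other (the residual graph is connected), so Leo is not a cut vertex.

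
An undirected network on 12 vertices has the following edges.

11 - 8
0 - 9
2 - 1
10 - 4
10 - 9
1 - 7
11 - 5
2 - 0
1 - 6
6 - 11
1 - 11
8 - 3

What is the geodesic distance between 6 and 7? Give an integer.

2

One shortest route is 6 – 1 – 7, which uses 2 edges, and 6 and 7 are not directly tied, so nothing shorter exists. So d(6,7) = 2.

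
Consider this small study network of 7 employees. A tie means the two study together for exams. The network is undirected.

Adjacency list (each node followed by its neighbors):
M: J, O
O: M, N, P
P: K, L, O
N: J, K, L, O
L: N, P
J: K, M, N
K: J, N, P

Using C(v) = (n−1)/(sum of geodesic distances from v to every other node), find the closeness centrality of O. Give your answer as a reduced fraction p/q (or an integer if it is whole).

2/3

Distances from O: J:2, K:2, L:2, M:1, N:1, P:1. Sum = 9.
n = 7, so closeness = 6/9 = 2/3.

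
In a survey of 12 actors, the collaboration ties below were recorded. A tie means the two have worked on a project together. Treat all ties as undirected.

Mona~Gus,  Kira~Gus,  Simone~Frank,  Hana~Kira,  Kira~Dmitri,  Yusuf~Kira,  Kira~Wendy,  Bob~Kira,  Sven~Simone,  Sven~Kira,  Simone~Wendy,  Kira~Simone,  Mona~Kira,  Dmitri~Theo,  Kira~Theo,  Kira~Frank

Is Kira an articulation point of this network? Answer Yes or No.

Yes

Removing Kira leaves {Bob} with no path to {Yusuf}, so the network splits into 6 components. Kira is a cut vertex.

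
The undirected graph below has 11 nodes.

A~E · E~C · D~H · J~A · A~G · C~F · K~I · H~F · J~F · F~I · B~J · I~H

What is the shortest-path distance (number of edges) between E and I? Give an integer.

One shortest route is E – C – F – I, which uses 3 edges, and at distance 2 from E we only reach {F, G, J}, which does not include I. So d(E,I) = 3.

3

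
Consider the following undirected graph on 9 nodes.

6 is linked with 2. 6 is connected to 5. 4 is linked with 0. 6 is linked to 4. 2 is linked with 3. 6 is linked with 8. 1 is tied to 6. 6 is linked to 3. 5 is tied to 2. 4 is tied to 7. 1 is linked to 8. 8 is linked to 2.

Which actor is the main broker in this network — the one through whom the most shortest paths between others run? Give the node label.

6

Unnormalized betweenness of each node: 0:0, 1:0, 2:3/2, 3:0, 4:13, 5:0, 6:19, 7:0, 8:1/2.
6 has the largest value, 19, making it the main broker — the node through which the most shortest paths run.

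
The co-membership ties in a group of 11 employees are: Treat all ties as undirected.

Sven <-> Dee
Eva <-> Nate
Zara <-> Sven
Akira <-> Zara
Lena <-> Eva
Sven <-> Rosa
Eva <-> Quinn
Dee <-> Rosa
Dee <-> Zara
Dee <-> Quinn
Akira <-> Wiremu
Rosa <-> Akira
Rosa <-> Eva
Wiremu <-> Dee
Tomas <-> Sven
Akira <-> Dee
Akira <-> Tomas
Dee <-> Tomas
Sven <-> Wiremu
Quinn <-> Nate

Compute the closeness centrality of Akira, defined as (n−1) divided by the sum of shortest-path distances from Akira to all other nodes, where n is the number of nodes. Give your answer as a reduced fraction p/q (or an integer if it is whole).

10/17

Distances from Akira: Dee:1, Eva:2, Lena:3, Nate:3, Quinn:2, Rosa:1, Sven:2, Tomas:1, Wiremu:1, Zara:1. Sum = 17.
n = 11, so closeness = 10/17.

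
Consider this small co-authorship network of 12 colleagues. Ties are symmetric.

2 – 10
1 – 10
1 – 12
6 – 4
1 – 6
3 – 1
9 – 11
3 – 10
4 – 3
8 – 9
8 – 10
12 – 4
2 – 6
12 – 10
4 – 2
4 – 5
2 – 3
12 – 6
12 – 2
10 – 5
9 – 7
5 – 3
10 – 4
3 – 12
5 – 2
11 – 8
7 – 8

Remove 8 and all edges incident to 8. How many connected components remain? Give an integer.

2

Without 8, the remaining ties split the others into: {7, 9, 11}; {1, 2, 3, 4, 5, 6, 10, 12}.
That's 2 separate components.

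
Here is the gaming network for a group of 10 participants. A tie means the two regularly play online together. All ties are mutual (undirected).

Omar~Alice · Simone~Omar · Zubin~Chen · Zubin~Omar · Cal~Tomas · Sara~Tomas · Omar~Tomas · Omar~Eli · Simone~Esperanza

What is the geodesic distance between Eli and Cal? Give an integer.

One shortest route is Eli – Omar – Tomas – Cal, which uses 3 edges, and at distance 2 from Eli we only reach {Alice, Simone, Tomas, Zubin}, which does not include Cal. So d(Eli,Cal) = 3.

3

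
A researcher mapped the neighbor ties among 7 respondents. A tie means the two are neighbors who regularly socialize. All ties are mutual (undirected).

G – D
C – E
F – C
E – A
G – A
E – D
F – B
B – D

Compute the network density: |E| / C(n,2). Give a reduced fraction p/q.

There are 8 edges and 7 nodes, so the maximum possible is C(7,2) = 21.
Density = 8/21.

8/21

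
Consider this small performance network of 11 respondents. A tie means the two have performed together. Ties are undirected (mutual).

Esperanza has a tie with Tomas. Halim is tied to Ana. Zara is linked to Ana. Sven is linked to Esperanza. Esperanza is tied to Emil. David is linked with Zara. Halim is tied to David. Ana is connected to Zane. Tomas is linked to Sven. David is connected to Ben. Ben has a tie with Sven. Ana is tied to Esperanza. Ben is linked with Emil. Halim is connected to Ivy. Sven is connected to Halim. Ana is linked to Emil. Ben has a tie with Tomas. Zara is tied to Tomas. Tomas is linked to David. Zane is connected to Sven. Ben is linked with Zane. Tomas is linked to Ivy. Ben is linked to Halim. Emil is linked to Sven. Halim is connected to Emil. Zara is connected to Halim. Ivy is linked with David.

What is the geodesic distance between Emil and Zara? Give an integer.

2

One shortest route is Emil – Ana – Zara, which uses 2 edges, and Emil and Zara are not directly tied, so nothing shorter exists. So d(Emil,Zara) = 2.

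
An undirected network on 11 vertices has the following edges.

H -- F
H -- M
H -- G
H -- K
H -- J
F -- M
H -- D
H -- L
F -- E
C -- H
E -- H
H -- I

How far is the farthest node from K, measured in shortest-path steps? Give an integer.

Distances from K: C:2, D:2, E:2, F:2, G:2, H:1, I:2, J:2, L:2, M:2.
The largest is 2 (to F, G, M, J, D, I, L, E, and C), so the eccentricity of K is 2.

2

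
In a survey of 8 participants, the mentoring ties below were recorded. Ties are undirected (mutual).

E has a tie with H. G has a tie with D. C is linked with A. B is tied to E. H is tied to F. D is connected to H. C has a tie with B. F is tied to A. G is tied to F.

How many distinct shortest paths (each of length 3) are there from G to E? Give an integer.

The shortest distance is 3. The length-3 paths are: G–F–H–E; G–D–H–E.
That gives 2 distinct shortest paths.

2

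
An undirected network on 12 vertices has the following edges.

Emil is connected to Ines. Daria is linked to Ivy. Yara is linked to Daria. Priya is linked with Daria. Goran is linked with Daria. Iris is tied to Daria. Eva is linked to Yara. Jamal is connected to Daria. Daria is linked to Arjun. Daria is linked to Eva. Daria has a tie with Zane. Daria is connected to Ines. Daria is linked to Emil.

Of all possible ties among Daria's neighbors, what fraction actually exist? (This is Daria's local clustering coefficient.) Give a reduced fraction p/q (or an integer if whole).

Daria's neighbors: Arjun, Emil, Eva, Goran, Ines, Iris, Ivy, Jamal, Priya, Yara, and Zane (k = 11).
Possible neighbor pairs: C(11,2) = 55. Edges among them: Emil–Ines, Eva–Yara → e = 2.
Clustering(Daria) = 2/55.

2/55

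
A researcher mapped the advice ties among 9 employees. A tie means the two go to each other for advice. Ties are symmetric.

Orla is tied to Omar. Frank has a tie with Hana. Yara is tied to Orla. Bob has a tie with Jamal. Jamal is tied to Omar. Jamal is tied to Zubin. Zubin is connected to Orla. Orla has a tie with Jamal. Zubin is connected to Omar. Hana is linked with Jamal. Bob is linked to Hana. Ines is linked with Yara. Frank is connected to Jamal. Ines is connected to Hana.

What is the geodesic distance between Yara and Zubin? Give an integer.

One shortest route is Yara – Orla – Zubin, which uses 2 edges, and Yara and Zubin are not directly tied, so nothing shorter exists. So d(Yara,Zubin) = 2.

2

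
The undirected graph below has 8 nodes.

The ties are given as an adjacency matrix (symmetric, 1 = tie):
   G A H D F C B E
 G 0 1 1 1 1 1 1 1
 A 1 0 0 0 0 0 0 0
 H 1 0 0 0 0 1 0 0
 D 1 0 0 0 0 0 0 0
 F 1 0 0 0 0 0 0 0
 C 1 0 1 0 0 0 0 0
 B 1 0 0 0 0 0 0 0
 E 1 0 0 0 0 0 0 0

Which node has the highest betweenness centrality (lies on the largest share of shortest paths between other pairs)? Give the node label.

G

Unnormalized betweenness of each node: A:0, B:0, C:0, D:0, E:0, F:0, G:20, H:0.
G has the largest value, 20, making it the main broker — the node through which the most shortest paths run.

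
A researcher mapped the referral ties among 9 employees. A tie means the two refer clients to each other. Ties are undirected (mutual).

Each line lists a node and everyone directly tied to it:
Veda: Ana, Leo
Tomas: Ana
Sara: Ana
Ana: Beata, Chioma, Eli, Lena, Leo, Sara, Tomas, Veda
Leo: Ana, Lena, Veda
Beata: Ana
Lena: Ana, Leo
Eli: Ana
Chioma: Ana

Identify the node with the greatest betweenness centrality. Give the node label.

Unnormalized betweenness of each node: Ana:51/2, Beata:0, Chioma:0, Eli:0, Lena:0, Leo:1/2, Sara:0, Tomas:0, Veda:0.
Ana has the largest value, 51/2, making it the main broker — the node through which the most shortest paths run.

Ana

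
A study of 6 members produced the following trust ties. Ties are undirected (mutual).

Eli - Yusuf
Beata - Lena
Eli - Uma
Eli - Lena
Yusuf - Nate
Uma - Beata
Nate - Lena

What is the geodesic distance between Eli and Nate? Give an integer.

2

One shortest route is Eli – Yusuf – Nate, which uses 2 edges, and Eli and Nate are not directly tied, so nothing shorter exists. So d(Eli,Nate) = 2.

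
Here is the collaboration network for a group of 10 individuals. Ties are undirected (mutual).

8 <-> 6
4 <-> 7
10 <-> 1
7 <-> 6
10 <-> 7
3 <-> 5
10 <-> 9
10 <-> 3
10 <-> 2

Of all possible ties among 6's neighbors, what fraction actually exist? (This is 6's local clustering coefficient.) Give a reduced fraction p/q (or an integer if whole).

0

6's neighbors: 7 and 8 (k = 2).
Possible neighbor pairs: C(2,2) = 1. Edges among them: none → e = 0.
Clustering(6) = 0/1.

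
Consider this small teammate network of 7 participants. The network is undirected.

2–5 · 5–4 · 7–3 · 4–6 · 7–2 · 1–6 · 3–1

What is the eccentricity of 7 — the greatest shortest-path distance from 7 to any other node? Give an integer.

3

Distances from 7: 1:2, 2:1, 3:1, 4:3, 5:2, 6:3.
The largest is 3 (to 4 and 6), so the eccentricity of 7 is 3.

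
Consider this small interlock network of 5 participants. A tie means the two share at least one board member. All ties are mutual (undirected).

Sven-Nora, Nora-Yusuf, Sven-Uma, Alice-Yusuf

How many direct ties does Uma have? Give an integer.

Uma is directly tied to Sven. That is 1 neighbor, so the degree of Uma is 1.

1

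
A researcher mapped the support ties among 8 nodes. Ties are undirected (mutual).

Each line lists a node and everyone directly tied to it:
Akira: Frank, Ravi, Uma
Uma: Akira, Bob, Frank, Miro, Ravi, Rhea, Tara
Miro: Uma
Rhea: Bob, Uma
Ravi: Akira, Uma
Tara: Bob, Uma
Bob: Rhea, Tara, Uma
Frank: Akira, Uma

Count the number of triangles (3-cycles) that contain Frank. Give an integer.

1

Frank's neighbors: Akira and Uma.
Neighbor pairs that are themselves tied: Frank–Akira–Uma. Each forms one triangle with Frank, for 1 in total.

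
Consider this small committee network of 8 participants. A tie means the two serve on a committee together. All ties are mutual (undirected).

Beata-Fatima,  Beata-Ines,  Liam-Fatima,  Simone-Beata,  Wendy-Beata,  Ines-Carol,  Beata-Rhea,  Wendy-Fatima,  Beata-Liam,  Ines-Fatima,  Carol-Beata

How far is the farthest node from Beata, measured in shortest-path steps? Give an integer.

Distances from Beata: Carol:1, Fatima:1, Ines:1, Liam:1, Rhea:1, Simone:1, Wendy:1.
The largest is 1 (to Rhea, Fatima, Simone, Liam, Carol, Ines, and Wendy), so the eccentricity of Beata is 1.

1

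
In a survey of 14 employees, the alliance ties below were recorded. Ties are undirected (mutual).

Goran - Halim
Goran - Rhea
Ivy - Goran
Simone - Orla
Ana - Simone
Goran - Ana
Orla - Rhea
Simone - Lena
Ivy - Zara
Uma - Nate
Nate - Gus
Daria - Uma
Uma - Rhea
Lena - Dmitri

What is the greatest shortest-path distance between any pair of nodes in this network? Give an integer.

Eccentricity of each node (its greatest distance to any other): Ana:5, Daria:6, Dmitri:7, Goran:4, Gus:7, Halim:5, Ivy:5, Lena:6, Nate:6, Orla:4, Rhea:4, Simone:5, Uma:5, Zara:6.
The maximum eccentricity is 7, realized for instance by the pair Dmitri–Gus via Dmitri – Lena – Simone – Orla – Rhea – Uma – Nate – Gus. So the diameter is 7.

7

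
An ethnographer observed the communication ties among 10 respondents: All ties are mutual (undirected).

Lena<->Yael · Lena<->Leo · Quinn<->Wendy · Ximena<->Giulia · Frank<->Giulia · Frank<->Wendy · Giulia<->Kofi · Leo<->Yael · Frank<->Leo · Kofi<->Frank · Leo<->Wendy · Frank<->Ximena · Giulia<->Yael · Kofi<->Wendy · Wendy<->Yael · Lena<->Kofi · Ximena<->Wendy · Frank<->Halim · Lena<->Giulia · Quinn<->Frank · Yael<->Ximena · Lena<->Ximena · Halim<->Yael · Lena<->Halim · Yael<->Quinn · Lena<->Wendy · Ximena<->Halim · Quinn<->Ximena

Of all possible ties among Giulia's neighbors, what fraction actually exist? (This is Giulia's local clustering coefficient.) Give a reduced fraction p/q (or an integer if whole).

3/5

Giulia's neighbors: Frank, Kofi, Lena, Ximena, and Yael (k = 5).
Possible neighbor pairs: C(5,2) = 10. Edges among them: Frank–Kofi, Frank–Ximena, Kofi–Lena, Lena–Ximena, Lena–Yael, Ximena–Yael → e = 6.
Clustering(Giulia) = 6/10 = 3/5.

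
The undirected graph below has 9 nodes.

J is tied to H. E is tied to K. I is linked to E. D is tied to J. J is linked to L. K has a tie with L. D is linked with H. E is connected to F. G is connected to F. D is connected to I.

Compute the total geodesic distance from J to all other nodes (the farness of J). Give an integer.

Distances from J: D:1, E:3, F:4, G:5, H:1, I:2, K:2, L:1.
Sum = 1 + 3 + 4 + 5 + 1 + 2 + 2 + 1 = 19.

19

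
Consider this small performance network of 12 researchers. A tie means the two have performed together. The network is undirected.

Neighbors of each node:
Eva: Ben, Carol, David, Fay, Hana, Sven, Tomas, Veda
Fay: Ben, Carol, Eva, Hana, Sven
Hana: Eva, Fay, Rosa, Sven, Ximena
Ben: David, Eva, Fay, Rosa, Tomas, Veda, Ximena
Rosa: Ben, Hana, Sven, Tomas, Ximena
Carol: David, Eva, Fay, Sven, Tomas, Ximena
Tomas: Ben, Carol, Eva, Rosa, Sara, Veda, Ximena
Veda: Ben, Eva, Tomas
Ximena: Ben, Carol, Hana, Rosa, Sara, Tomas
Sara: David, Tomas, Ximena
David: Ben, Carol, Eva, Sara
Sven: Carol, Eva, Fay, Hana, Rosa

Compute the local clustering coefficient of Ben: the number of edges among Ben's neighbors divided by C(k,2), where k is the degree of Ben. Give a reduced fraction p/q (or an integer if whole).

8/21

Ben's neighbors: David, Eva, Fay, Rosa, Tomas, Veda, and Ximena (k = 7).
Possible neighbor pairs: C(7,2) = 21. Edges among them: David–Eva, Eva–Fay, Eva–Tomas, Eva–Veda, Rosa–Tomas, Rosa–Ximena, Tomas–Veda, Tomas–Ximena → e = 8.
Clustering(Ben) = 8/21.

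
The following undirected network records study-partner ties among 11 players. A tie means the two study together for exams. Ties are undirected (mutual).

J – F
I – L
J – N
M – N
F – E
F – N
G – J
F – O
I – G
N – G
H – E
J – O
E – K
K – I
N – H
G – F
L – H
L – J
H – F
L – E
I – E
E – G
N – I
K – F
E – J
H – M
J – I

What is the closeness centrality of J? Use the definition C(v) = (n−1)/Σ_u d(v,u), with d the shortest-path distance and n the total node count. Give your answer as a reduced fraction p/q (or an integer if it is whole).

Distances from J: E:1, F:1, G:1, H:2, I:1, K:2, L:1, M:2, N:1, O:1. Sum = 13.
n = 11, so closeness = 10/13.

10/13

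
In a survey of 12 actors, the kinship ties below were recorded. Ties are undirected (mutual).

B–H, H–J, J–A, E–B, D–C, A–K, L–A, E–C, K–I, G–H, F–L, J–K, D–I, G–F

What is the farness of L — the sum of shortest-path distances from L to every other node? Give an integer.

Distances from L: A:1, B:4, C:5, D:4, E:5, F:1, G:2, H:3, I:3, J:2, K:2.
Sum = 1 + 4 + 5 + 4 + 5 + 1 + 2 + 3 + 3 + 2 + 2 = 32.

32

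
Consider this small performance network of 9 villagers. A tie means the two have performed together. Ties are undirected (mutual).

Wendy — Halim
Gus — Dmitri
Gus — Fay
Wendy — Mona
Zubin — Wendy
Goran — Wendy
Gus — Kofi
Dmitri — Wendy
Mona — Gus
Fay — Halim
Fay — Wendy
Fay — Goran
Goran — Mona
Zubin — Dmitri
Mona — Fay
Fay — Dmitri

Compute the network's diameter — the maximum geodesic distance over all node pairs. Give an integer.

Eccentricity of each node (its greatest distance to any other): Dmitri:2, Fay:2, Goran:3, Gus:2, Halim:3, Kofi:3, Mona:2, Wendy:3, Zubin:3.
The maximum eccentricity is 3, realized for instance by the pair Goran–Kofi via Goran – Fay – Gus – Kofi. So the diameter is 3.

3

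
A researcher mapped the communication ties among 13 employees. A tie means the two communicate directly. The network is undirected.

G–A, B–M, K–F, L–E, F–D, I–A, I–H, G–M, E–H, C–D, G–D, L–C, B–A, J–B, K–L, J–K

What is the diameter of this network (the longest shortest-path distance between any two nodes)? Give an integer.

Eccentricity of each node (its greatest distance to any other): A:4, B:4, C:4, D:4, E:5, F:4, G:4, H:4, I:4, J:4, K:4, L:4, M:5.
The maximum eccentricity is 5, realized for instance by the pair E–M via E – L – C – D – G – M. So the diameter is 5.

5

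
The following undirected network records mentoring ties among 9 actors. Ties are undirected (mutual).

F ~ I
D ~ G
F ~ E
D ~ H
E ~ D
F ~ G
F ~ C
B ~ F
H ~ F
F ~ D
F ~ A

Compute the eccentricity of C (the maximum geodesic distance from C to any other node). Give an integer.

2

Distances from C: A:2, B:2, D:2, E:2, F:1, G:2, H:2, I:2.
The largest is 2 (to E, I, H, G, B, D, and A), so the eccentricity of C is 2.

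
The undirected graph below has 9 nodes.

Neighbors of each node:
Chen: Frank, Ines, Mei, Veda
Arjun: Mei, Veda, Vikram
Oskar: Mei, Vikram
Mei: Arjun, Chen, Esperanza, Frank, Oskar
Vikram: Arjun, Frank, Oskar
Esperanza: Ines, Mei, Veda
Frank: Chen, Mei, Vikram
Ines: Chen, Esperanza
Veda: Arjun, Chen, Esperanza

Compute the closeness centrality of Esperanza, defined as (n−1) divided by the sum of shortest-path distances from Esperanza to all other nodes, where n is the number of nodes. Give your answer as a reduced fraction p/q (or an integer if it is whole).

4/7

Distances from Esperanza: Arjun:2, Chen:2, Frank:2, Ines:1, Mei:1, Oskar:2, Veda:1, Vikram:3. Sum = 14.
n = 9, so closeness = 8/14 = 4/7.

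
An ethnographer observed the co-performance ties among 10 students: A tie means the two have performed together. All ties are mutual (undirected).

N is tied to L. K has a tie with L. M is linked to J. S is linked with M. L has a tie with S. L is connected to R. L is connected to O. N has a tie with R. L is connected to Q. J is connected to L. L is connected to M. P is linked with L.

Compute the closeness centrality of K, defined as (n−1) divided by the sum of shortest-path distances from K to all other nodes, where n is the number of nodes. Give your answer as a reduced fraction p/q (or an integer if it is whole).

9/17

Distances from K: J:2, L:1, M:2, N:2, O:2, P:2, Q:2, R:2, S:2. Sum = 17.
n = 10, so closeness = 9/17.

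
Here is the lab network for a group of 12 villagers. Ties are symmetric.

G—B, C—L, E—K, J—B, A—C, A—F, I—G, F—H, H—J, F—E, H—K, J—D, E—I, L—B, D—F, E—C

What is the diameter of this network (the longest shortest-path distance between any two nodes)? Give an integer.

Eccentricity of each node (its greatest distance to any other): A:4, B:3, C:3, D:3, E:3, F:3, G:4, H:3, I:3, J:3, K:3, L:3.
The maximum eccentricity is 4, realized for instance by the pair G–A via G – I – E – F – A. So the diameter is 4.

4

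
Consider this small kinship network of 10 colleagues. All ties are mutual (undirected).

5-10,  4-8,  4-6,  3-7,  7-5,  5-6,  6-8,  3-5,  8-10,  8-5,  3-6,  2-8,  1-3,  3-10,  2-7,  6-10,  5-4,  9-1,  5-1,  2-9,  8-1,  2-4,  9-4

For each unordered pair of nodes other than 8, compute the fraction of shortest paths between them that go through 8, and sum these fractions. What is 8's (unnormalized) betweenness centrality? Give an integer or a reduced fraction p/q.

86/21

Pairs whose geodesics pass through 8 — 2–5: 1/3; 2–6: 1/2; 2–10: 1; 2–1: 1/2; 6–1: 1/3; 10–1: 1/3; 10–9: 3/7; 10–4: 1/3; 1–4: 1/3.
All other pairs contribute 0.
Summing the contributions gives betweenness(8) = 86/21.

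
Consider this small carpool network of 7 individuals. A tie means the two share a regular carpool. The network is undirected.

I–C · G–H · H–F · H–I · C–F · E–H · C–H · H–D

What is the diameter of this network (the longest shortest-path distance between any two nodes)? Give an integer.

Eccentricity of each node (its greatest distance to any other): C:2, D:2, E:2, F:2, G:2, H:1, I:2.
The maximum eccentricity is 2, realized for instance by the pair E–D via E – H – D. So the diameter is 2.

2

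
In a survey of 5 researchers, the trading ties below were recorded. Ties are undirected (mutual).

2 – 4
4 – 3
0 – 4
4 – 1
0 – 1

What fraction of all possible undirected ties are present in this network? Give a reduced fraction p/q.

1/2

There are 5 edges and 5 nodes, so the maximum possible is C(5,2) = 10.
Density = 5/10 = 1/2.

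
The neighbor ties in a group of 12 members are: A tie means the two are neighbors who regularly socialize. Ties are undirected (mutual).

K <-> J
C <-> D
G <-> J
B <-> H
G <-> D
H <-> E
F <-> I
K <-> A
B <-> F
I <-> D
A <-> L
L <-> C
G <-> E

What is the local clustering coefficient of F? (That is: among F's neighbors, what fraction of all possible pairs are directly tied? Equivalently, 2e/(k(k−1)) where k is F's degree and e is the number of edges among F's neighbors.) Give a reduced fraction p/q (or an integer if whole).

F's neighbors: B and I (k = 2).
Possible neighbor pairs: C(2,2) = 1. Edges among them: none → e = 0.
Clustering(F) = 0/1.

0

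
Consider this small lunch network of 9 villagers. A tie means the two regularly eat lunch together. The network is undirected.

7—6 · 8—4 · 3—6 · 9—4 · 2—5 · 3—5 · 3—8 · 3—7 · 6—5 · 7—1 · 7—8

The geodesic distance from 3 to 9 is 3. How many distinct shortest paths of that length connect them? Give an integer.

1

The shortest distance is 3, and the only length-3 path is 3–8–4–9. So there is exactly 1 shortest path.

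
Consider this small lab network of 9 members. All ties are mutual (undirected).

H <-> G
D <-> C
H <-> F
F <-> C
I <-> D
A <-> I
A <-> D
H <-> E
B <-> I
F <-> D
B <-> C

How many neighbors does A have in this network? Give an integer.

A is directly tied to D and I. That is 2 neighbors, so the degree of A is 2.

2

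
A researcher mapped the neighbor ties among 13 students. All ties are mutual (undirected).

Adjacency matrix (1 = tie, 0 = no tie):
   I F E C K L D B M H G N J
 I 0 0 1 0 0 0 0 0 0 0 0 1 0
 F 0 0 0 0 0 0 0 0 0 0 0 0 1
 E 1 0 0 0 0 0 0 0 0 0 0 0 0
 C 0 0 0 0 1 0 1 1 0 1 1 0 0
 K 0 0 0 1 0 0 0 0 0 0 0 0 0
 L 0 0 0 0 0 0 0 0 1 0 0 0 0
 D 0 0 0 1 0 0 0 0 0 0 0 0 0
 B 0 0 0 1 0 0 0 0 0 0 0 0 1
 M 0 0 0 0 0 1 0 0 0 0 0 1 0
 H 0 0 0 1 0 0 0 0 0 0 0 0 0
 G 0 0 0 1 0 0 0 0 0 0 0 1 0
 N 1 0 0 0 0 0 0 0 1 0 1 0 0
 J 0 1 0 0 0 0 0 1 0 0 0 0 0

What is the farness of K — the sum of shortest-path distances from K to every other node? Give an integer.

Distances from K: B:2, C:1, D:2, E:5, F:4, G:2, H:2, I:4, J:3, L:5, M:4, N:3.
Sum = 2 + 1 + 2 + 5 + 4 + 2 + 2 + 4 + 3 + 5 + 4 + 3 = 37.

37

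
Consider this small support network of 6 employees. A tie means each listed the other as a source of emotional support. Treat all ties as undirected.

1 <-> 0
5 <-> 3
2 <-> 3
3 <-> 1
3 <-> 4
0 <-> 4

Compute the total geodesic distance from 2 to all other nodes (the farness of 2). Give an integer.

Distances from 2: 0:3, 1:2, 3:1, 4:2, 5:2.
Sum = 3 + 2 + 1 + 2 + 2 = 10.

10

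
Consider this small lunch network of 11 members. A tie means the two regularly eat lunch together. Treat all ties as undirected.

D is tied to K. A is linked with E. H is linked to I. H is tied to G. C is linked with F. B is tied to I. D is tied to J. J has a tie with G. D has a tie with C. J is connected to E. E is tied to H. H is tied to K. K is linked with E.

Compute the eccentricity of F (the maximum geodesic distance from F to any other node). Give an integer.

6

Distances from F: A:5, B:6, C:1, D:2, E:4, G:4, H:4, I:5, J:3, K:3.
The largest is 6 (to B), so the eccentricity of F is 6.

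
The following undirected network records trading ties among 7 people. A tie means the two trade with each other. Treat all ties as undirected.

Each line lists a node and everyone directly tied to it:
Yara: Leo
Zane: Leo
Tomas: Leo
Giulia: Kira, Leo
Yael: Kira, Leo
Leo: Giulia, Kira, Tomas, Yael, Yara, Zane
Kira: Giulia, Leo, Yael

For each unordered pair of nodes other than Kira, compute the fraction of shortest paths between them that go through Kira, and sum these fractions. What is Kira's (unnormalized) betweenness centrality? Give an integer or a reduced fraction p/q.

Pairs whose geodesics pass through Kira — Yael–Giulia: 1/2.
All other pairs contribute 0.
Summing the contributions gives betweenness(Kira) = 1/2.

1/2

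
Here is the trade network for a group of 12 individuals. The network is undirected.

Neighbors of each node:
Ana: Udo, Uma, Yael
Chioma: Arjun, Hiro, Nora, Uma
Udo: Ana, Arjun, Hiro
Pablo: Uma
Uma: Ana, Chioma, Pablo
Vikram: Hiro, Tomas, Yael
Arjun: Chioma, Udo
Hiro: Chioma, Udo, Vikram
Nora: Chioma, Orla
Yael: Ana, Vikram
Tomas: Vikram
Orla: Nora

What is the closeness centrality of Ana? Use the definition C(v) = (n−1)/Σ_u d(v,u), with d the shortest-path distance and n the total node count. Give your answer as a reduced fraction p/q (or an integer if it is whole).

Distances from Ana: Arjun:2, Chioma:2, Hiro:2, Nora:3, Orla:4, Pablo:2, Tomas:3, Udo:1, Uma:1, Vikram:2, Yael:1. Sum = 23.
n = 12, so closeness = 11/23.

11/23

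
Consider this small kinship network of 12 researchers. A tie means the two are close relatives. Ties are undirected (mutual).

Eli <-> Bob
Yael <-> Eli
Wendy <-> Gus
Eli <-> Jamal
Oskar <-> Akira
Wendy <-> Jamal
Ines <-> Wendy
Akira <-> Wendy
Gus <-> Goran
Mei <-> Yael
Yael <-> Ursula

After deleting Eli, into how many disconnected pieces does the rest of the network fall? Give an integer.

Without Eli, the remaining ties split the others into: {Akira, Goran, Gus, Ines, Jamal, Oskar, Wendy}; {Mei, Ursula, Yael}; {Bob}.
That's 3 separate components.

3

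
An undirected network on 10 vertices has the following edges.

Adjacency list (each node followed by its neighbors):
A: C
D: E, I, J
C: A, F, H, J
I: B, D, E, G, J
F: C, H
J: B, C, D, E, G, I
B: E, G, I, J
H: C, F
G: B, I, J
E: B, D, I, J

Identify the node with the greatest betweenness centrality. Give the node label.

J

Unnormalized betweenness of each node: A:0, B:1/3, C:20, D:0, E:1/3, F:0, G:0, H:0, I:7/6, J:127/6.
J has the largest value, 127/6, making it the main broker — the node through which the most shortest paths run.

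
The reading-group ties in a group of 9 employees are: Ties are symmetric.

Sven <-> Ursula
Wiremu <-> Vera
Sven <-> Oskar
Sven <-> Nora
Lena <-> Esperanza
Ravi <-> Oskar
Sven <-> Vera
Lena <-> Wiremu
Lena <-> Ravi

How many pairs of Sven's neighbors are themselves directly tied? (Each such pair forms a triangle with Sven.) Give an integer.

0

Sven's neighbors are Nora, Oskar, Ursula, and Vera, but none of them are tied to each other, so no triangle contains Sven.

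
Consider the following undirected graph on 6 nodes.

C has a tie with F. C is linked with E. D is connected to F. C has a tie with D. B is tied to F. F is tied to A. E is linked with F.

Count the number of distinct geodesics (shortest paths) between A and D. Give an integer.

The shortest distance is 2, and the only length-2 path is A–F–D. So there is exactly 1 shortest path.

1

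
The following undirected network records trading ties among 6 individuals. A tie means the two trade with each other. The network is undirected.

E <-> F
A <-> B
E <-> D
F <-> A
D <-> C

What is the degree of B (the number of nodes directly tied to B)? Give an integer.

B is directly tied to A. That is 1 neighbor, so the degree of B is 1.

1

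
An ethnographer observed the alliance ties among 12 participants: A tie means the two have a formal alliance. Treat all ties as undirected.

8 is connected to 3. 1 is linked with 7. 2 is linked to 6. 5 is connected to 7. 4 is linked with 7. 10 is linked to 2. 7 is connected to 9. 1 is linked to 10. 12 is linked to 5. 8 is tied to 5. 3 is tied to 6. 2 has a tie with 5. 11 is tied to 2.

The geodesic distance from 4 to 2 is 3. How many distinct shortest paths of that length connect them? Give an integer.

The shortest distance is 3, and the only length-3 path is 4–7–5–2. So there is exactly 1 shortest path.

1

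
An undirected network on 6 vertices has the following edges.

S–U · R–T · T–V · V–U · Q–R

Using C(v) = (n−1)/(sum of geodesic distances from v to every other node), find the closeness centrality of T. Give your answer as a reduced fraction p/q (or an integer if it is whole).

Distances from T: Q:2, R:1, S:3, U:2, V:1. Sum = 9.
n = 6, so closeness = 5/9.

5/9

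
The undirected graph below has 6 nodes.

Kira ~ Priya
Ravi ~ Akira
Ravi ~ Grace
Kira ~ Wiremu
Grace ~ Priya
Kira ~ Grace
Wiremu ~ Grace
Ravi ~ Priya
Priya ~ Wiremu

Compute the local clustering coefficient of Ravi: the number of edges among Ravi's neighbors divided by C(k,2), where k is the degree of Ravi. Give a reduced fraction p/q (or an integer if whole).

1/3

Ravi's neighbors: Akira, Grace, and Priya (k = 3).
Possible neighbor pairs: C(3,2) = 3. Edges among them: Grace–Priya → e = 1.
Clustering(Ravi) = 1/3.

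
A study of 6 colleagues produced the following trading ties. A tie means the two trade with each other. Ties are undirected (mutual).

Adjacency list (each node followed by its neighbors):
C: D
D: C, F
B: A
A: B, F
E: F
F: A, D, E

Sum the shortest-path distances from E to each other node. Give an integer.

11

Distances from E: A:2, B:3, C:3, D:2, F:1.
Sum = 2 + 3 + 3 + 2 + 1 = 11.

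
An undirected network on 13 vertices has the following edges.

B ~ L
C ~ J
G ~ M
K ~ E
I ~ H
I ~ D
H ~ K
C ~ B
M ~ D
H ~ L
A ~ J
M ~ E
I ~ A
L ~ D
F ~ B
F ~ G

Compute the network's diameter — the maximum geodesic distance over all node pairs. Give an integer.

5

Eccentricity of each node (its greatest distance to any other): A:4, B:4, C:5, D:3, E:5, F:4, G:4, H:4, I:4, J:5, K:4, L:3, M:4.
The maximum eccentricity is 5, realized for instance by the pair E–J via E – M – D – I – A – J. So the diameter is 5.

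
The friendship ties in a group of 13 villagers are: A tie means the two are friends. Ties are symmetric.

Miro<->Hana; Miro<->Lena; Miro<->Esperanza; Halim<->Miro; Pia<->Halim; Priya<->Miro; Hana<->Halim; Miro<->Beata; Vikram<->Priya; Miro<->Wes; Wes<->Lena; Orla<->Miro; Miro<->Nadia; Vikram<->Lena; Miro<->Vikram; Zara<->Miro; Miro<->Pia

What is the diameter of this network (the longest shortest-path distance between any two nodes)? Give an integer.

Eccentricity of each node (its greatest distance to any other): Beata:2, Esperanza:2, Halim:2, Hana:2, Lena:2, Miro:1, Nadia:2, Orla:2, Pia:2, Priya:2, Vikram:2, Wes:2, Zara:2.
The maximum eccentricity is 2, realized for instance by the pair Vikram–Hana via Vikram – Miro – Hana. So the diameter is 2.

2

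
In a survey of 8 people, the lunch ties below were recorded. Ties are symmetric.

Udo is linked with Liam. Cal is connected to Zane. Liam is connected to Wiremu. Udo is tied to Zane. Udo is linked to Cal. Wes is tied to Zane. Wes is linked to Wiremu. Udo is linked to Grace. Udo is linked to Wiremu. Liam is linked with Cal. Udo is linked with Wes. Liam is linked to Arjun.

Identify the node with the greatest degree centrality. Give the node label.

Udo

Degrees — Arjun:1, Cal:3, Grace:1, Liam:4, Udo:6, Wes:3, Wiremu:3, Zane:3.
The maximum is 6, attained only by Udo.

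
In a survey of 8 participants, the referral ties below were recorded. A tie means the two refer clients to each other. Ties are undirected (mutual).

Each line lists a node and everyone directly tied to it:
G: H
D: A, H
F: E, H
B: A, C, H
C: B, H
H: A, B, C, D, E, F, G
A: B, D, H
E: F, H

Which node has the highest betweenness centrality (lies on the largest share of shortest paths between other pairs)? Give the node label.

H

Unnormalized betweenness of each node: A:1/2, B:1/2, C:0, D:0, E:0, F:0, G:0, H:16.
H has the largest value, 16, making it the main broker — the node through which the most shortest paths run.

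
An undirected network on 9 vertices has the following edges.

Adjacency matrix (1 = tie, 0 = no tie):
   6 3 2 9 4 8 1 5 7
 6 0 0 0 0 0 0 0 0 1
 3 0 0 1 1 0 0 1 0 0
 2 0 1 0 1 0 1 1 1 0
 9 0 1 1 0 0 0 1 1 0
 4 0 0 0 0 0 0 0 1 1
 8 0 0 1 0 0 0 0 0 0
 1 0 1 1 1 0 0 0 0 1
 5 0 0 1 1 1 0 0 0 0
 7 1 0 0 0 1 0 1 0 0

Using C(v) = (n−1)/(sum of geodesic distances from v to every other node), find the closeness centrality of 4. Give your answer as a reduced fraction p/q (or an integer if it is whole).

Distances from 4: 1:2, 2:2, 3:3, 5:1, 6:2, 7:1, 8:3, 9:2. Sum = 16.
n = 9, so closeness = 8/16 = 1/2.

1/2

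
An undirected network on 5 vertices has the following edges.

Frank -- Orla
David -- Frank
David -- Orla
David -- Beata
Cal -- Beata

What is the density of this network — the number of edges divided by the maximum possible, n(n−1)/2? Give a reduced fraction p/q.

There are 5 edges and 5 nodes, so the maximum possible is C(5,2) = 10.
Density = 5/10 = 1/2.

1/2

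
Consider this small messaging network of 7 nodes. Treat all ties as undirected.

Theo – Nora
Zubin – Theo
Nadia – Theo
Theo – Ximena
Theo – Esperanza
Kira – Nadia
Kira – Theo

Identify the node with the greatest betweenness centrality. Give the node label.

Unnormalized betweenness of each node: Esperanza:0, Kira:0, Nadia:0, Nora:0, Theo:14, Ximena:0, Zubin:0.
Theo has the largest value, 14, making it the main broker — the node through which the most shortest paths run.

Theo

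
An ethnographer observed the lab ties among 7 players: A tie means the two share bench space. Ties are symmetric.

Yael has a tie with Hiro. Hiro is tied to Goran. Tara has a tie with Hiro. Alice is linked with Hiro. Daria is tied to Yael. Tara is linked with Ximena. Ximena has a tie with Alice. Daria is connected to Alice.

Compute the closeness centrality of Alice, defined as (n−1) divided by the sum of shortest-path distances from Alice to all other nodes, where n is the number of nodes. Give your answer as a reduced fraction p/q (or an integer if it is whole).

Distances from Alice: Daria:1, Goran:2, Hiro:1, Tara:2, Ximena:1, Yael:2. Sum = 9.
n = 7, so closeness = 6/9 = 2/3.

2/3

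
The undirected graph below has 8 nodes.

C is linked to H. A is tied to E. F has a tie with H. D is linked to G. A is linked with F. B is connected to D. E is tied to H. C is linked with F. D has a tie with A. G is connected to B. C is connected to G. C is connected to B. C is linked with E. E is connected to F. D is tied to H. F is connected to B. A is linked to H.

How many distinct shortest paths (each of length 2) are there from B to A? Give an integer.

The shortest distance is 2. The length-2 paths are: B–D–A; B–F–A.
That gives 2 distinct shortest paths.

2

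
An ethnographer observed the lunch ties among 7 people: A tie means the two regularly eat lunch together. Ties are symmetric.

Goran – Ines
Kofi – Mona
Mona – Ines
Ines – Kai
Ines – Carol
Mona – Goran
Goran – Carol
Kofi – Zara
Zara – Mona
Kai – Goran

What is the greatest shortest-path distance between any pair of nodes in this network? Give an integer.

3

Eccentricity of each node (its greatest distance to any other): Carol:3, Goran:2, Ines:2, Kai:3, Kofi:3, Mona:2, Zara:3.
The maximum eccentricity is 3, realized for instance by the pair Zara–Carol via Zara – Mona – Goran – Carol. So the diameter is 3.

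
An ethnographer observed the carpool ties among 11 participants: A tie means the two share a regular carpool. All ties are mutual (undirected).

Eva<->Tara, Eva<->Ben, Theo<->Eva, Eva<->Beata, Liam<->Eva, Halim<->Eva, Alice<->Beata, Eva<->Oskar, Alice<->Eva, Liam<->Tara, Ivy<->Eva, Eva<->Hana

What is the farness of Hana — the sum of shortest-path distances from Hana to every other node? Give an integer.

19

Distances from Hana: Alice:2, Beata:2, Ben:2, Eva:1, Halim:2, Ivy:2, Liam:2, Oskar:2, Tara:2, Theo:2.
Sum = 2 + 2 + 2 + 1 + 2 + 2 + 2 + 2 + 2 + 2 = 19.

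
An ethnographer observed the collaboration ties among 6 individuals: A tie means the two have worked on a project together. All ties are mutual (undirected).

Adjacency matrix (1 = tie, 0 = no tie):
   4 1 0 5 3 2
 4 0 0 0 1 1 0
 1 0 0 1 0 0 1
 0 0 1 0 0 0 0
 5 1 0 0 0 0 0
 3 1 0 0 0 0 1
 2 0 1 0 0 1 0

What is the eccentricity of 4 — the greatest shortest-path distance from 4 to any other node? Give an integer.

4

Distances from 4: 0:4, 1:3, 2:2, 3:1, 5:1.
The largest is 4 (to 0), so the eccentricity of 4 is 4.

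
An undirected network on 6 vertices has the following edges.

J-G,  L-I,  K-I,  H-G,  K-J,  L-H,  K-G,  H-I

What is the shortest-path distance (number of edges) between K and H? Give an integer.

One shortest route is K – I – H, which uses 2 edges, and K and H are not directly tied, so nothing shorter exists. So d(K,H) = 2.

2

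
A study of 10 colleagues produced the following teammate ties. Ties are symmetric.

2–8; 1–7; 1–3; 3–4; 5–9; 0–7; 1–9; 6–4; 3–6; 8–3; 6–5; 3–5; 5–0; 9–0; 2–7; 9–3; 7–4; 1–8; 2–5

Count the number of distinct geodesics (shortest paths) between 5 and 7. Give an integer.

2

The shortest distance is 2. The length-2 paths are: 5–2–7; 5–0–7.
That gives 2 distinct shortest paths.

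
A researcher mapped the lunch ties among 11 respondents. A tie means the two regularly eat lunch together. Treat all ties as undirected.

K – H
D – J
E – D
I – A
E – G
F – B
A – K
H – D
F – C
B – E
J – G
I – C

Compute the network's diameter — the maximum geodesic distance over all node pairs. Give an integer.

5

Eccentricity of each node (its greatest distance to any other): A:5, B:4, C:5, D:4, E:4, F:4, G:5, H:4, I:5, J:5, K:4.
The maximum eccentricity is 5, realized for instance by the pair C–J via C – F – B – E – G – J. So the diameter is 5.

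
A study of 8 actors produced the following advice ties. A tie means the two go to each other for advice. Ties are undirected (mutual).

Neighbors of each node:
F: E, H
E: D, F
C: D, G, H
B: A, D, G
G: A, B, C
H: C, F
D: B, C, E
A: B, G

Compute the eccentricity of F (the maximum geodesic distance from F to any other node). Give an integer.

Distances from F: A:4, B:3, C:2, D:2, E:1, G:3, H:1.
The largest is 4 (to A), so the eccentricity of F is 4.

4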